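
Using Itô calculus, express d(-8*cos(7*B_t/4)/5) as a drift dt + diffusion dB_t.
d(-8*cos(7*B_t/4)/5) = (49*cos(7*B_t/4)/20) dt + (14*sin(7*B_t/4)/5) dB_t

Itô's formula for f(B_t) gives d f(B_t) = f'(B_t) dB_t + (1/2) f''(B_t) dt. Compute derivatives of f(x) = -8*cos(7*x/4)/5:
  f'(x)  = 14*sin(7*x/4)/5
  f''(x) = 49*cos(7*x/4)/10
Substitute x = B_t and multiply the f'' term by 1/2:
  drift     = (1/2) * (49*cos(7*x/4)/10) evaluated at B_t = 49*cos(7*B_t/4)/20
  diffusion = (14*sin(7*x/4)/5) evaluated at B_t = 14*sin(7*B_t/4)/5
Therefore d(-8*cos(7*B_t/4)/5) = (49*cos(7*B_t/4)/20) dt + (14*sin(7*B_t/4)/5) dB_t.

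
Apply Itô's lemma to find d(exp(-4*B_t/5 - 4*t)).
d(exp(-4*B_t/5 - 4*t)) = (-92*exp(-4*B_t/5 - 4*t)/25) dt + (-4*exp(-4*B_t/5 - 4*t)/5) dB_t

Itô's formula for f(t, x): d f(t, B_t) = (f_t + (1/2) f_xx) dt + f_x dB_t. Compute partials of f(t, x) = exp(-4*t - 4*x/5):
  f_t(t,x)  = -4*exp(-4*t - 4*x/5)
  f_x(t,x)  = -4*exp(-4*t - 4*x/5)/5
  f_xx(t,x) = 16*exp(-4*t - 4*x/5)/25
Assemble drift = f_t + (1/2) f_xx = -92*exp(-4*t - 4*x/5)/25 and diffusion = f_x = -4*exp(-4*t - 4*x/5)/5. Substituting x = B_t:
  d(exp(-4*B_t/5 - 4*t)) = (-92*exp(-4*B_t/5 - 4*t)/25) dt + (-4*exp(-4*B_t/5 - 4*t)/5) dB_t.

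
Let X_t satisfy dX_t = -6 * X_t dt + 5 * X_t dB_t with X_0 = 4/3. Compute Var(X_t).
Var(X_t) = (16*exp(25*t) - 16)*exp(-12*t)/9

For GBM dX = mu X dt + sigma X dB with X_0 = x_0, apply Itô to Y = log X: dY = (mu - sigma^2/2) dt + sigma dB, so Y_t = log(x_0) + (mu - sigma^2/2) t + sigma B_t and hence X_t = x_0 * exp((mu - sigma^2/2) t + sigma B_t).
With mu = -6, sigma = 5, x_0 = 4/3, this gives:
  X_t = 4/3 * exp((-37/2) * t + (5) * B_t).
Since sigma*B_t ~ Normal(0, sigma^2 t), E[exp(sigma*B_t)] = exp(sigma^2 t / 2); so E[X_t] = x_0 * exp((mu - sigma^2/2) t) * exp(sigma^2 t / 2) = x_0 * exp(mu t) = 4*exp(-6*t)/3.
Var(X_t) = E[X_t^2] - (E[X_t])^2 = x_0^2 * exp(2 mu t) * (exp(sigma^2 t) - 1) = (16*exp(25*t) - 16)*exp(-12*t)/9.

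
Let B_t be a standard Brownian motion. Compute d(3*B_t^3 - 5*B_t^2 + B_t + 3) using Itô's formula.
d(3*B_t^3 - 5*B_t^2 + B_t + 3) = (9*B_t - 5) dt + (9*B_t^2 - 10*B_t + 1) dB_t

Itô's formula for f(B_t) gives d f(B_t) = f'(B_t) dB_t + (1/2) f''(B_t) dt. Compute derivatives of f(x) = 3*x^3 - 5*x^2 + x + 3:
  f'(x)  = 9*x^2 - 10*x + 1
  f''(x) = 18*x - 10
Substitute x = B_t and multiply the f'' term by 1/2:
  drift     = (1/2) * (18*x - 10) evaluated at B_t = 9*B_t - 5
  diffusion = (9*x^2 - 10*x + 1) evaluated at B_t = 9*B_t^2 - 10*B_t + 1
Therefore d(3*B_t^3 - 5*B_t^2 + B_t + 3) = (9*B_t - 5) dt + (9*B_t^2 - 10*B_t + 1) dB_t.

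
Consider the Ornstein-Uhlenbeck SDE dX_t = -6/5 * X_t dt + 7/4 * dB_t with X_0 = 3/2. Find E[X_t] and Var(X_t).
E[X_t] = 3*exp(-6*t/5)/2; Var(X_t) = 245/192 - 245*exp(-12*t/5)/192

The OU SDE dX = -theta X dt + sigma dB admits the integrating factor exp(theta t): d(exp(theta t) X_t) = sigma exp(theta t) dB_t. Integrating from 0 to t:
  X_t = x_0 * exp(-theta t) + sigma * int_0^t exp(-theta (t-s)) dB_s.
The Itô integral has mean 0 and (by the Itô isometry) variance sigma^2 * int_0^t exp(-2 theta (t - s)) ds = sigma^2 * (1 - exp(-2 theta t)) / (2 theta).
With theta = 6/5, sigma = 7/4, x_0 = 3/2:
  E[X_t] = 3/2 * exp(-6/5 t) = 3*exp(-6*t/5)/2
  Var(X_t) = (7/4)^2 * (1 - exp(-2*6/5 t)) / (2 * 6/5) = 245/192 - 245*exp(-12*t/5)/192.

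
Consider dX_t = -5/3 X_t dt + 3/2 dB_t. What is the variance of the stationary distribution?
lim Var(X_t) = 27/40

The OU SDE dX = -theta X dt + sigma dB admits the integrating factor exp(theta t): d(exp(theta t) X_t) = sigma exp(theta t) dB_t. Integrating from 0 to t gives X_t = x_0 * exp(-theta t) + sigma * int_0^t exp(-theta (t-s)) dB_s for any initial x_0. The Itô integral has variance (by the Itô isometry) sigma^2 * int_0^t exp(-2 theta (t - s)) ds = sigma^2 * (1 - exp(-2 theta t)) / (2 theta), independent of x_0.
With theta = 5/3, sigma = 3/2:
  Var(X_t) = (3/2)^2 * (1 - exp(-2*5/3 t)) / (2 * 5/3) = 27/40 - 27*exp(-10*t/3)/40.
As t -> infinity, exp(-2*5/3 t) -> 0, so the stationary variance is sigma^2 / (2 theta) = 27/40.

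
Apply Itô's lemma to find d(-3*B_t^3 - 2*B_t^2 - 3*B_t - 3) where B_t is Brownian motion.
d(-3*B_t^3 - 2*B_t^2 - 3*B_t - 3) = (-9*B_t - 2) dt + (-9*B_t^2 - 4*B_t - 3) dB_t

Itô's formula for f(B_t) gives d f(B_t) = f'(B_t) dB_t + (1/2) f''(B_t) dt. Compute derivatives of f(x) = -3*x^3 - 2*x^2 - 3*x - 3:
  f'(x)  = -9*x^2 - 4*x - 3
  f''(x) = -18*x - 4
Substitute x = B_t and multiply the f'' term by 1/2:
  drift     = (1/2) * (-18*x - 4) evaluated at B_t = -9*B_t - 2
  diffusion = (-9*x^2 - 4*x - 3) evaluated at B_t = -9*B_t^2 - 4*B_t - 3
Therefore d(-3*B_t^3 - 2*B_t^2 - 3*B_t - 3) = (-9*B_t - 2) dt + (-9*B_t^2 - 4*B_t - 3) dB_t.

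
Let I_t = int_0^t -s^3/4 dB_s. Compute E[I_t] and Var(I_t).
E[I_t] = 0; Var(I_t) = t^7/112

The Itô integral of a deterministic integrand f(s) has mean 0 because each increment f(s) * (B_{s+ds} - B_s) has mean 0. By the Itô isometry:
  Var( int_0^t f(s) dB_s ) = E[ (int_0^t f(s) dB_s)^2 ] = int_0^t f(s)^2 ds.
Here f(s) = -s^3/4, so f(s)^2 = s^6/16. Integrate:
  int_0^t (s^6/16) ds = t^7/112.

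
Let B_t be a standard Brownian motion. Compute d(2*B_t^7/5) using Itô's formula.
d(2*B_t^7/5) = (42*B_t^5/5) dt + (14*B_t^6/5) dB_t

Itô's formula for f(B_t) gives d f(B_t) = f'(B_t) dB_t + (1/2) f''(B_t) dt. Compute derivatives of f(x) = 2*x^7/5:
  f'(x)  = 14*x^6/5
  f''(x) = 84*x^5/5
Substitute x = B_t and multiply the f'' term by 1/2:
  drift     = (1/2) * (84*x^5/5) evaluated at B_t = 42*B_t^5/5
  diffusion = (14*x^6/5) evaluated at B_t = 14*B_t^6/5
Therefore d(2*B_t^7/5) = (42*B_t^5/5) dt + (14*B_t^6/5) dB_t.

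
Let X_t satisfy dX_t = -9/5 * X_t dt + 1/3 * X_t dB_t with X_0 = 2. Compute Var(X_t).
Var(X_t) = (4*exp(t/9) - 4)*exp(-18*t/5)

For GBM dX = mu X dt + sigma X dB with X_0 = x_0, apply Itô to Y = log X: dY = (mu - sigma^2/2) dt + sigma dB, so Y_t = log(x_0) + (mu - sigma^2/2) t + sigma B_t and hence X_t = x_0 * exp((mu - sigma^2/2) t + sigma B_t).
With mu = -9/5, sigma = 1/3, x_0 = 2, this gives:
  X_t = 2 * exp((-167/90) * t + (1/3) * B_t).
Since sigma*B_t ~ Normal(0, sigma^2 t), E[exp(sigma*B_t)] = exp(sigma^2 t / 2); so E[X_t] = x_0 * exp((mu - sigma^2/2) t) * exp(sigma^2 t / 2) = x_0 * exp(mu t) = 2*exp(-9*t/5).
Var(X_t) = E[X_t^2] - (E[X_t])^2 = x_0^2 * exp(2 mu t) * (exp(sigma^2 t) - 1) = (4*exp(t/9) - 4)*exp(-18*t/5).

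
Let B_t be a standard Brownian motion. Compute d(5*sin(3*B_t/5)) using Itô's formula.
d(5*sin(3*B_t/5)) = (-9*sin(3*B_t/5)/10) dt + (3*cos(3*B_t/5)) dB_t

Itô's formula for f(B_t) gives d f(B_t) = f'(B_t) dB_t + (1/2) f''(B_t) dt. Compute derivatives of f(x) = 5*sin(3*x/5):
  f'(x)  = 3*cos(3*x/5)
  f''(x) = -9*sin(3*x/5)/5
Substitute x = B_t and multiply the f'' term by 1/2:
  drift     = (1/2) * (-9*sin(3*x/5)/5) evaluated at B_t = -9*sin(3*B_t/5)/10
  diffusion = (3*cos(3*x/5)) evaluated at B_t = 3*cos(3*B_t/5)
Therefore d(5*sin(3*B_t/5)) = (-9*sin(3*B_t/5)/10) dt + (3*cos(3*B_t/5)) dB_t.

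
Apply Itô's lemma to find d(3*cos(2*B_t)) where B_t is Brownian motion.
d(3*cos(2*B_t)) = (-6*cos(2*B_t)) dt + (-6*sin(2*B_t)) dB_t

Itô's formula for f(B_t) gives d f(B_t) = f'(B_t) dB_t + (1/2) f''(B_t) dt. Compute derivatives of f(x) = 3*cos(2*x):
  f'(x)  = -6*sin(2*x)
  f''(x) = -12*cos(2*x)
Substitute x = B_t and multiply the f'' term by 1/2:
  drift     = (1/2) * (-12*cos(2*x)) evaluated at B_t = -6*cos(2*B_t)
  diffusion = (-6*sin(2*x)) evaluated at B_t = -6*sin(2*B_t)
Therefore d(3*cos(2*B_t)) = (-6*cos(2*B_t)) dt + (-6*sin(2*B_t)) dB_t.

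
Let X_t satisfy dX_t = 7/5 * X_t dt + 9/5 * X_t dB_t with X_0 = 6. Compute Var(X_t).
Var(X_t) = 36*(exp(81*t/25) - 1)*exp(14*t/5)

For GBM dX = mu X dt + sigma X dB with X_0 = x_0, apply Itô to Y = log X: dY = (mu - sigma^2/2) dt + sigma dB, so Y_t = log(x_0) + (mu - sigma^2/2) t + sigma B_t and hence X_t = x_0 * exp((mu - sigma^2/2) t + sigma B_t).
With mu = 7/5, sigma = 9/5, x_0 = 6, this gives:
  X_t = 6 * exp((-11/50) * t + (9/5) * B_t).
Since sigma*B_t ~ Normal(0, sigma^2 t), E[exp(sigma*B_t)] = exp(sigma^2 t / 2); so E[X_t] = x_0 * exp((mu - sigma^2/2) t) * exp(sigma^2 t / 2) = x_0 * exp(mu t) = 6*exp(7*t/5).
Var(X_t) = E[X_t^2] - (E[X_t])^2 = x_0^2 * exp(2 mu t) * (exp(sigma^2 t) - 1) = 36*(exp(81*t/25) - 1)*exp(14*t/5).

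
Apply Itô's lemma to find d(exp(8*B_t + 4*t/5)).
d(exp(8*B_t + 4*t/5)) = (164*exp(8*B_t + 4*t/5)/5) dt + (8*exp(8*B_t + 4*t/5)) dB_t

Itô's formula for f(t, x): d f(t, B_t) = (f_t + (1/2) f_xx) dt + f_x dB_t. Compute partials of f(t, x) = exp(4*t/5 + 8*x):
  f_t(t,x)  = 4*exp(4*t/5 + 8*x)/5
  f_x(t,x)  = 8*exp(4*t/5 + 8*x)
  f_xx(t,x) = 64*exp(4*t/5 + 8*x)
Assemble drift = f_t + (1/2) f_xx = 164*exp(4*t/5 + 8*x)/5 and diffusion = f_x = 8*exp(4*t/5 + 8*x). Substituting x = B_t:
  d(exp(8*B_t + 4*t/5)) = (164*exp(8*B_t + 4*t/5)/5) dt + (8*exp(8*B_t + 4*t/5)) dB_t.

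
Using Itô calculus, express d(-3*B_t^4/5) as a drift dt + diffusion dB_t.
d(-3*B_t^4/5) = (-18*B_t^2/5) dt + (-12*B_t^3/5) dB_t

Itô's formula for f(B_t) gives d f(B_t) = f'(B_t) dB_t + (1/2) f''(B_t) dt. Compute derivatives of f(x) = -3*x^4/5:
  f'(x)  = -12*x^3/5
  f''(x) = -36*x^2/5
Substitute x = B_t and multiply the f'' term by 1/2:
  drift     = (1/2) * (-36*x^2/5) evaluated at B_t = -18*B_t^2/5
  diffusion = (-12*x^3/5) evaluated at B_t = -12*B_t^3/5
Therefore d(-3*B_t^4/5) = (-18*B_t^2/5) dt + (-12*B_t^3/5) dB_t.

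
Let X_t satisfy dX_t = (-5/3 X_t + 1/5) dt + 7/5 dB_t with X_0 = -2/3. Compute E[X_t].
E[X_t] = 3/25 - 59*exp(-5*t/3)/75

Taking expectations and using E[dB_t] = 0, the mean m(t) = E[X_t] satisfies the ODE m'(t) = a m(t) + b with m(0) = x_0. With a = -5/3, b = 1/5, x_0 = -2/3, the solution is
  m(t) = x_0 * exp(a t) + (b/a) * (exp(a t) - 1)
       = (-2/3) * exp((-5/3) t) + ((1/5)/(-5/3)) * (exp((-5/3) t) - 1)
       = 3/25 - 59*exp(-5*t/3)/75.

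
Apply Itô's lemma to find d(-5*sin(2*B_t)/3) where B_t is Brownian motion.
d(-5*sin(2*B_t)/3) = (10*sin(2*B_t)/3) dt + (-10*cos(2*B_t)/3) dB_t

Itô's formula for f(B_t) gives d f(B_t) = f'(B_t) dB_t + (1/2) f''(B_t) dt. Compute derivatives of f(x) = -5*sin(2*x)/3:
  f'(x)  = -10*cos(2*x)/3
  f''(x) = 20*sin(2*x)/3
Substitute x = B_t and multiply the f'' term by 1/2:
  drift     = (1/2) * (20*sin(2*x)/3) evaluated at B_t = 10*sin(2*B_t)/3
  diffusion = (-10*cos(2*x)/3) evaluated at B_t = -10*cos(2*B_t)/3
Therefore d(-5*sin(2*B_t)/3) = (10*sin(2*B_t)/3) dt + (-10*cos(2*B_t)/3) dB_t.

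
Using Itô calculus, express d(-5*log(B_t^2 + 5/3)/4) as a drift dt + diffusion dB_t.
d(-5*log(B_t^2 + 5/3)/4) = (15*(3*B_t^2 - 5)/(4*(3*B_t^2 + 5)^2)) dt + (-15*B_t/(6*B_t^2 + 10)) dB_t

Itô's formula for f(B_t) gives d f(B_t) = f'(B_t) dB_t + (1/2) f''(B_t) dt. Compute derivatives of f(x) = -5*log(x^2 + 5/3)/4:
  f'(x)  = -15*x/(6*x^2 + 10)
  f''(x) = 15*(3*x^2 - 5)/(2*(3*x^2 + 5)^2)
Substitute x = B_t and multiply the f'' term by 1/2:
  drift     = (1/2) * (15*(3*x^2 - 5)/(2*(3*x^2 + 5)^2)) evaluated at B_t = 15*(3*B_t^2 - 5)/(4*(3*B_t^2 + 5)^2)
  diffusion = (-15*x/(6*x^2 + 10)) evaluated at B_t = -15*B_t/(6*B_t^2 + 10)
Therefore d(-5*log(B_t^2 + 5/3)/4) = (15*(3*B_t^2 - 5)/(4*(3*B_t^2 + 5)^2)) dt + (-15*B_t/(6*B_t^2 + 10)) dB_t.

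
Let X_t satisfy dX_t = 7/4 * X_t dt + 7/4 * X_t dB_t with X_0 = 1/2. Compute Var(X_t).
Var(X_t) = (exp(49*t/16) - 1)*exp(7*t/2)/4

For GBM dX = mu X dt + sigma X dB with X_0 = x_0, apply Itô to Y = log X: dY = (mu - sigma^2/2) dt + sigma dB, so Y_t = log(x_0) + (mu - sigma^2/2) t + sigma B_t and hence X_t = x_0 * exp((mu - sigma^2/2) t + sigma B_t).
With mu = 7/4, sigma = 7/4, x_0 = 1/2, this gives:
  X_t = 1/2 * exp((7/32) * t + (7/4) * B_t).
Since sigma*B_t ~ Normal(0, sigma^2 t), E[exp(sigma*B_t)] = exp(sigma^2 t / 2); so E[X_t] = x_0 * exp((mu - sigma^2/2) t) * exp(sigma^2 t / 2) = x_0 * exp(mu t) = exp(7*t/4)/2.
Var(X_t) = E[X_t^2] - (E[X_t])^2 = x_0^2 * exp(2 mu t) * (exp(sigma^2 t) - 1) = (exp(49*t/16) - 1)*exp(7*t/2)/4.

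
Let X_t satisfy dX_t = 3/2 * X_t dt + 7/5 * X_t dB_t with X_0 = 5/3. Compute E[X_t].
E[X_t] = 5*exp(3*t/2)/3

For GBM dX = mu X dt + sigma X dB with X_0 = x_0, apply Itô to Y = log X: dY = (mu - sigma^2/2) dt + sigma dB, so Y_t = log(x_0) + (mu - sigma^2/2) t + sigma B_t and hence X_t = x_0 * exp((mu - sigma^2/2) t + sigma B_t).
With mu = 3/2, sigma = 7/5, x_0 = 5/3, this gives:
  X_t = 5/3 * exp((13/25) * t + (7/5) * B_t).
Since sigma*B_t ~ Normal(0, sigma^2 t), E[exp(sigma*B_t)] = exp(sigma^2 t / 2); so E[X_t] = x_0 * exp((mu - sigma^2/2) t) * exp(sigma^2 t / 2) = x_0 * exp(mu t) = 5*exp(3*t/2)/3.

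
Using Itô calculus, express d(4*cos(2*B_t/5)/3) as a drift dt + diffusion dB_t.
d(4*cos(2*B_t/5)/3) = (-8*cos(2*B_t/5)/75) dt + (-8*sin(2*B_t/5)/15) dB_t

Itô's formula for f(B_t) gives d f(B_t) = f'(B_t) dB_t + (1/2) f''(B_t) dt. Compute derivatives of f(x) = 4*cos(2*x/5)/3:
  f'(x)  = -8*sin(2*x/5)/15
  f''(x) = -16*cos(2*x/5)/75
Substitute x = B_t and multiply the f'' term by 1/2:
  drift     = (1/2) * (-16*cos(2*x/5)/75) evaluated at B_t = -8*cos(2*B_t/5)/75
  diffusion = (-8*sin(2*x/5)/15) evaluated at B_t = -8*sin(2*B_t/5)/15
Therefore d(4*cos(2*B_t/5)/3) = (-8*cos(2*B_t/5)/75) dt + (-8*sin(2*B_t/5)/15) dB_t.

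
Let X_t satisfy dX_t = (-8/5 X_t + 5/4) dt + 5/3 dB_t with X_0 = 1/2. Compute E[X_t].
E[X_t] = 25/32 - 9*exp(-8*t/5)/32

Taking expectations and using E[dB_t] = 0, the mean m(t) = E[X_t] satisfies the ODE m'(t) = a m(t) + b with m(0) = x_0. With a = -8/5, b = 5/4, x_0 = 1/2, the solution is
  m(t) = x_0 * exp(a t) + (b/a) * (exp(a t) - 1)
       = (1/2) * exp((-8/5) t) + ((5/4)/(-8/5)) * (exp((-8/5) t) - 1)
       = 25/32 - 9*exp(-8*t/5)/32.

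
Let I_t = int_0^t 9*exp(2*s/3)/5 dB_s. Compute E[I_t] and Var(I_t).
E[I_t] = 0; Var(I_t) = 243*exp(4*t/3)/100 - 243/100

The Itô integral of a deterministic integrand f(s) has mean 0 because each increment f(s) * (B_{s+ds} - B_s) has mean 0. By the Itô isometry:
  Var( int_0^t f(s) dB_s ) = E[ (int_0^t f(s) dB_s)^2 ] = int_0^t f(s)^2 ds.
Here f(s) = 9*exp(2*s/3)/5, so f(s)^2 = 81*exp(4*s/3)/25. Integrate:
  int_0^t (81*exp(4*s/3)/25) ds = 243*exp(4*t/3)/100 - 243/100.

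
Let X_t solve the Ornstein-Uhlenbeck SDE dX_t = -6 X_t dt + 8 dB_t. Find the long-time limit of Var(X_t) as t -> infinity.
lim Var(X_t) = 16/3

The OU SDE dX = -theta X dt + sigma dB admits the integrating factor exp(theta t): d(exp(theta t) X_t) = sigma exp(theta t) dB_t. Integrating from 0 to t gives X_t = x_0 * exp(-theta t) + sigma * int_0^t exp(-theta (t-s)) dB_s for any initial x_0. The Itô integral has variance (by the Itô isometry) sigma^2 * int_0^t exp(-2 theta (t - s)) ds = sigma^2 * (1 - exp(-2 theta t)) / (2 theta), independent of x_0.
With theta = 6, sigma = 8:
  Var(X_t) = (8)^2 * (1 - exp(-2*6 t)) / (2 * 6) = 16/3 - 16*exp(-12*t)/3.
As t -> infinity, exp(-2*6 t) -> 0, so the stationary variance is sigma^2 / (2 theta) = 16/3.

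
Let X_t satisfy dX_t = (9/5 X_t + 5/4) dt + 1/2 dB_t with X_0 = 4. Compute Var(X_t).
Var(X_t) = 5*exp(18*t/5)/72 - 5/72

The variance V(t) = Var(X_t) satisfies V'(t) = 2 a V(t) + c^2 with V(0) = 0 (drift coefficient is linear in X, diffusion is constant). With a = 9/5, c = 1/2, the solution is
  V(t) = (c^2 / (2 a)) * (exp(2 a t) - 1)
       = ((1/2)^2 / (2*(9/5))) * (exp((18/5) t) - 1)
       = 5*exp(18*t/5)/72 - 5/72.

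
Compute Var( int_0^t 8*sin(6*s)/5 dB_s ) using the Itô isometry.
Var = 32*t/25 - 8*sin(12*t)/75

The Itô integral of a deterministic integrand f(s) has mean 0 because each increment f(s) * (B_{s+ds} - B_s) has mean 0. By the Itô isometry:
  Var( int_0^t f(s) dB_s ) = E[ (int_0^t f(s) dB_s)^2 ] = int_0^t f(s)^2 ds.
Here f(s) = 8*sin(6*s)/5, so f(s)^2 = 64*sin(6*s)^2/25. Integrate:
  int_0^t (64*sin(6*s)^2/25) ds = 32*t/25 - 8*sin(12*t)/75.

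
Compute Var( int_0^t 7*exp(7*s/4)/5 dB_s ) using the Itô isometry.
Var = 14*exp(7*t/2)/25 - 14/25

The Itô integral of a deterministic integrand f(s) has mean 0 because each increment f(s) * (B_{s+ds} - B_s) has mean 0. By the Itô isometry:
  Var( int_0^t f(s) dB_s ) = E[ (int_0^t f(s) dB_s)^2 ] = int_0^t f(s)^2 ds.
Here f(s) = 7*exp(7*s/4)/5, so f(s)^2 = 49*exp(7*s/2)/25. Integrate:
  int_0^t (49*exp(7*s/2)/25) ds = 14*exp(7*t/2)/25 - 14/25.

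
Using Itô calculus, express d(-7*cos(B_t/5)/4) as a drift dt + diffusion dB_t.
d(-7*cos(B_t/5)/4) = (7*cos(B_t/5)/200) dt + (7*sin(B_t/5)/20) dB_t

Itô's formula for f(B_t) gives d f(B_t) = f'(B_t) dB_t + (1/2) f''(B_t) dt. Compute derivatives of f(x) = -7*cos(x/5)/4:
  f'(x)  = 7*sin(x/5)/20
  f''(x) = 7*cos(x/5)/100
Substitute x = B_t and multiply the f'' term by 1/2:
  drift     = (1/2) * (7*cos(x/5)/100) evaluated at B_t = 7*cos(B_t/5)/200
  diffusion = (7*sin(x/5)/20) evaluated at B_t = 7*sin(B_t/5)/20
Therefore d(-7*cos(B_t/5)/4) = (7*cos(B_t/5)/200) dt + (7*sin(B_t/5)/20) dB_t.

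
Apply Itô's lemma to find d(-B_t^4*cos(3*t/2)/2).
d(-B_t^4*cos(3*t/2)/2) = (3*B_t^2*(B_t^2*sin(3*t/2) - 4*cos(3*t/2))/4) dt + (-2*B_t^3*cos(3*t/2)) dB_t

Itô's formula for f(t, x): d f(t, B_t) = (f_t + (1/2) f_xx) dt + f_x dB_t. Compute partials of f(t, x) = -x^4*cos(3*t/2)/2:
  f_t(t,x)  = 3*x^4*sin(3*t/2)/4
  f_x(t,x)  = -2*x^3*cos(3*t/2)
  f_xx(t,x) = -6*x^2*cos(3*t/2)
Assemble drift = f_t + (1/2) f_xx = 3*x^2*(x^2*sin(3*t/2) - 4*cos(3*t/2))/4 and diffusion = f_x = -2*x^3*cos(3*t/2). Substituting x = B_t:
  d(-B_t^4*cos(3*t/2)/2) = (3*B_t^2*(B_t^2*sin(3*t/2) - 4*cos(3*t/2))/4) dt + (-2*B_t^3*cos(3*t/2)) dB_t.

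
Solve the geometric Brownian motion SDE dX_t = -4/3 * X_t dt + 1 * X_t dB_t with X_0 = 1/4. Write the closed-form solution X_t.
X_t = 1/4 * exp((-11/6) * t + (1) * B_t)

For GBM dX = mu X dt + sigma X dB with X_0 = x_0, apply Itô to Y = log X: dY = (mu - sigma^2/2) dt + sigma dB, so Y_t = log(x_0) + (mu - sigma^2/2) t + sigma B_t and hence X_t = x_0 * exp((mu - sigma^2/2) t + sigma B_t).
With mu = -4/3, sigma = 1, x_0 = 1/4, this gives:
  X_t = 1/4 * exp((-11/6) * t + (1) * B_t).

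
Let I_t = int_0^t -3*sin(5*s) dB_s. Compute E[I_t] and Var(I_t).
E[I_t] = 0; Var(I_t) = 9*t/2 - 9*sin(10*t)/20

The Itô integral of a deterministic integrand f(s) has mean 0 because each increment f(s) * (B_{s+ds} - B_s) has mean 0. By the Itô isometry:
  Var( int_0^t f(s) dB_s ) = E[ (int_0^t f(s) dB_s)^2 ] = int_0^t f(s)^2 ds.
Here f(s) = -3*sin(5*s), so f(s)^2 = 9*sin(5*s)^2. Integrate:
  int_0^t (9*sin(5*s)^2) ds = 9*t/2 - 9*sin(10*t)/20.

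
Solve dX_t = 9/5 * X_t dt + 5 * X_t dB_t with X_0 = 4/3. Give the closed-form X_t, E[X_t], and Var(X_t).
X_t = 4/3 * exp((-107/10) t + (5) B_t); E[X_t] = 4*exp(9*t/5)/3; Var(X_t) = 16*(exp(25*t) - 1)*exp(18*t/5)/9

For GBM dX = mu X dt + sigma X dB with X_0 = x_0, apply Itô to Y = log X: dY = (mu - sigma^2/2) dt + sigma dB, so Y_t = log(x_0) + (mu - sigma^2/2) t + sigma B_t and hence X_t = x_0 * exp((mu - sigma^2/2) t + sigma B_t).
With mu = 9/5, sigma = 5, x_0 = 4/3, this gives:
  X_t = 4/3 * exp((-107/10) * t + (5) * B_t).
Since sigma*B_t ~ Normal(0, sigma^2 t), E[exp(sigma*B_t)] = exp(sigma^2 t / 2); so E[X_t] = x_0 * exp((mu - sigma^2/2) t) * exp(sigma^2 t / 2) = x_0 * exp(mu t) = 4*exp(9*t/5)/3.
Var(X_t) = E[X_t^2] - (E[X_t])^2 = x_0^2 * exp(2 mu t) * (exp(sigma^2 t) - 1) = 16*(exp(25*t) - 1)*exp(18*t/5)/9.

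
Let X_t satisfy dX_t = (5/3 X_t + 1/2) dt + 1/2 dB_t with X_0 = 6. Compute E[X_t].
E[X_t] = 63*exp(5*t/3)/10 - 3/10

Taking expectations and using E[dB_t] = 0, the mean m(t) = E[X_t] satisfies the ODE m'(t) = a m(t) + b with m(0) = x_0. With a = 5/3, b = 1/2, x_0 = 6, the solution is
  m(t) = x_0 * exp(a t) + (b/a) * (exp(a t) - 1)
       = 6 * exp((5/3) t) + ((1/2)/(5/3)) * (exp((5/3) t) - 1)
       = 63*exp(5*t/3)/10 - 3/10.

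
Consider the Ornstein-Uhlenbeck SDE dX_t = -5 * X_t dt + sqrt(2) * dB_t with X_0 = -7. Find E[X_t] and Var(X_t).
E[X_t] = -7*exp(-5*t); Var(X_t) = 1/5 - exp(-10*t)/5

The OU SDE dX = -theta X dt + sigma dB admits the integrating factor exp(theta t): d(exp(theta t) X_t) = sigma exp(theta t) dB_t. Integrating from 0 to t:
  X_t = x_0 * exp(-theta t) + sigma * int_0^t exp(-theta (t-s)) dB_s.
The Itô integral has mean 0 and (by the Itô isometry) variance sigma^2 * int_0^t exp(-2 theta (t - s)) ds = sigma^2 * (1 - exp(-2 theta t)) / (2 theta).
With theta = 5, sigma = sqrt(2), x_0 = -7:
  E[X_t] = -7 * exp(-5 t) = -7*exp(-5*t)
  Var(X_t) = (sqrt(2))^2 * (1 - exp(-2*5 t)) / (2 * 5) = 1/5 - exp(-10*t)/5.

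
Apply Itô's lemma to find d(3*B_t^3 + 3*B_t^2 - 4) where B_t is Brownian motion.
d(3*B_t^3 + 3*B_t^2 - 4) = (9*B_t + 3) dt + (3*B_t*(3*B_t + 2)) dB_t

Itô's formula for f(B_t) gives d f(B_t) = f'(B_t) dB_t + (1/2) f''(B_t) dt. Compute derivatives of f(x) = 3*x^3 + 3*x^2 - 4:
  f'(x)  = 3*x*(3*x + 2)
  f''(x) = 18*x + 6
Substitute x = B_t and multiply the f'' term by 1/2:
  drift     = (1/2) * (18*x + 6) evaluated at B_t = 9*B_t + 3
  diffusion = (3*x*(3*x + 2)) evaluated at B_t = 3*B_t*(3*B_t + 2)
Therefore d(3*B_t^3 + 3*B_t^2 - 4) = (9*B_t + 3) dt + (3*B_t*(3*B_t + 2)) dB_t.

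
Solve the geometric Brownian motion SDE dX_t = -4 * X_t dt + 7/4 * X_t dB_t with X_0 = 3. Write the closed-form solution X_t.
X_t = 3 * exp((-177/32) * t + (7/4) * B_t)

For GBM dX = mu X dt + sigma X dB with X_0 = x_0, apply Itô to Y = log X: dY = (mu - sigma^2/2) dt + sigma dB, so Y_t = log(x_0) + (mu - sigma^2/2) t + sigma B_t and hence X_t = x_0 * exp((mu - sigma^2/2) t + sigma B_t).
With mu = -4, sigma = 7/4, x_0 = 3, this gives:
  X_t = 3 * exp((-177/32) * t + (7/4) * B_t).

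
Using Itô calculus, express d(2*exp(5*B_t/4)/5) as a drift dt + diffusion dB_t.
d(2*exp(5*B_t/4)/5) = (5*exp(5*B_t/4)/16) dt + (exp(5*B_t/4)/2) dB_t

Itô's formula for f(B_t) gives d f(B_t) = f'(B_t) dB_t + (1/2) f''(B_t) dt. Compute derivatives of f(x) = 2*exp(5*x/4)/5:
  f'(x)  = exp(5*x/4)/2
  f''(x) = 5*exp(5*x/4)/8
Substitute x = B_t and multiply the f'' term by 1/2:
  drift     = (1/2) * (5*exp(5*x/4)/8) evaluated at B_t = 5*exp(5*B_t/4)/16
  diffusion = (exp(5*x/4)/2) evaluated at B_t = exp(5*B_t/4)/2
Therefore d(2*exp(5*B_t/4)/5) = (5*exp(5*B_t/4)/16) dt + (exp(5*B_t/4)/2) dB_t.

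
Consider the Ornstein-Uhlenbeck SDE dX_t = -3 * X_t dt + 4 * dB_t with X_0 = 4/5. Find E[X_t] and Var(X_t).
E[X_t] = 4*exp(-3*t)/5; Var(X_t) = 8/3 - 8*exp(-6*t)/3

The OU SDE dX = -theta X dt + sigma dB admits the integrating factor exp(theta t): d(exp(theta t) X_t) = sigma exp(theta t) dB_t. Integrating from 0 to t:
  X_t = x_0 * exp(-theta t) + sigma * int_0^t exp(-theta (t-s)) dB_s.
The Itô integral has mean 0 and (by the Itô isometry) variance sigma^2 * int_0^t exp(-2 theta (t - s)) ds = sigma^2 * (1 - exp(-2 theta t)) / (2 theta).
With theta = 3, sigma = 4, x_0 = 4/5:
  E[X_t] = 4/5 * exp(-3 t) = 4*exp(-3*t)/5
  Var(X_t) = (4)^2 * (1 - exp(-2*3 t)) / (2 * 3) = 8/3 - 8*exp(-6*t)/3.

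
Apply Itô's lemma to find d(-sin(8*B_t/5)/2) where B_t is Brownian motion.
d(-sin(8*B_t/5)/2) = (16*sin(8*B_t/5)/25) dt + (-4*cos(8*B_t/5)/5) dB_t

Itô's formula for f(B_t) gives d f(B_t) = f'(B_t) dB_t + (1/2) f''(B_t) dt. Compute derivatives of f(x) = -sin(8*x/5)/2:
  f'(x)  = -4*cos(8*x/5)/5
  f''(x) = 32*sin(8*x/5)/25
Substitute x = B_t and multiply the f'' term by 1/2:
  drift     = (1/2) * (32*sin(8*x/5)/25) evaluated at B_t = 16*sin(8*B_t/5)/25
  diffusion = (-4*cos(8*x/5)/5) evaluated at B_t = -4*cos(8*B_t/5)/5
Therefore d(-sin(8*B_t/5)/2) = (16*sin(8*B_t/5)/25) dt + (-4*cos(8*B_t/5)/5) dB_t.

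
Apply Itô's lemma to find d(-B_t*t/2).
d(-B_t*t/2) = (-B_t/2) dt + (-t/2) dB_t

Itô's formula for f(t, x): d f(t, B_t) = (f_t + (1/2) f_xx) dt + f_x dB_t. Compute partials of f(t, x) = -t*x/2:
  f_t(t,x)  = -x/2
  f_x(t,x)  = -t/2
  f_xx(t,x) = 0
Assemble drift = f_t + (1/2) f_xx = -x/2 and diffusion = f_x = -t/2. Substituting x = B_t:
  d(-B_t*t/2) = (-B_t/2) dt + (-t/2) dB_t.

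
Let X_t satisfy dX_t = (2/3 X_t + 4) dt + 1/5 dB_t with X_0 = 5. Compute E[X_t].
E[X_t] = 11*exp(2*t/3) - 6

Taking expectations and using E[dB_t] = 0, the mean m(t) = E[X_t] satisfies the ODE m'(t) = a m(t) + b with m(0) = x_0. With a = 2/3, b = 4, x_0 = 5, the solution is
  m(t) = x_0 * exp(a t) + (b/a) * (exp(a t) - 1)
       = 5 * exp((2/3) t) + (4/(2/3)) * (exp((2/3) t) - 1)
       = 11*exp(2*t/3) - 6.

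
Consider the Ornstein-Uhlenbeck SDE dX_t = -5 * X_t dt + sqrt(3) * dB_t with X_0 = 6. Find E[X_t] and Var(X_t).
E[X_t] = 6*exp(-5*t); Var(X_t) = 3/10 - 3*exp(-10*t)/10

The OU SDE dX = -theta X dt + sigma dB admits the integrating factor exp(theta t): d(exp(theta t) X_t) = sigma exp(theta t) dB_t. Integrating from 0 to t:
  X_t = x_0 * exp(-theta t) + sigma * int_0^t exp(-theta (t-s)) dB_s.
The Itô integral has mean 0 and (by the Itô isometry) variance sigma^2 * int_0^t exp(-2 theta (t - s)) ds = sigma^2 * (1 - exp(-2 theta t)) / (2 theta).
With theta = 5, sigma = sqrt(3), x_0 = 6:
  E[X_t] = 6 * exp(-5 t) = 6*exp(-5*t)
  Var(X_t) = (sqrt(3))^2 * (1 - exp(-2*5 t)) / (2 * 5) = 3/10 - 3*exp(-10*t)/10.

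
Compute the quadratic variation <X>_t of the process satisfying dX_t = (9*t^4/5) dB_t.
<X>_t = 9*t^9/25

For an Itô process dX_t = a(t) dt + b(t) dB_t, the quadratic variation is <X>_t = int_0^t b(s)^2 ds (the drift term does not contribute). Here b(s) = 9*s^4/5, so
  b(s)^2 = 81*s^8/25.
Integrating from 0 to t:
  <X>_t = int_0^t (81*s^8/25) ds = 9*t^9/25.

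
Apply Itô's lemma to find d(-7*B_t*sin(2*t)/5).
d(-7*B_t*sin(2*t)/5) = (-14*B_t*cos(2*t)/5) dt + (-7*sin(2*t)/5) dB_t

Itô's formula for f(t, x): d f(t, B_t) = (f_t + (1/2) f_xx) dt + f_x dB_t. Compute partials of f(t, x) = -7*x*sin(2*t)/5:
  f_t(t,x)  = -14*x*cos(2*t)/5
  f_x(t,x)  = -7*sin(2*t)/5
  f_xx(t,x) = 0
Assemble drift = f_t + (1/2) f_xx = -14*x*cos(2*t)/5 and diffusion = f_x = -7*sin(2*t)/5. Substituting x = B_t:
  d(-7*B_t*sin(2*t)/5) = (-14*B_t*cos(2*t)/5) dt + (-7*sin(2*t)/5) dB_t.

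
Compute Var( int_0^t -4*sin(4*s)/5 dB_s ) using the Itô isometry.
Var = 8*t/25 - 2*sin(4*t)*cos(4*t)/25

The Itô integral of a deterministic integrand f(s) has mean 0 because each increment f(s) * (B_{s+ds} - B_s) has mean 0. By the Itô isometry:
  Var( int_0^t f(s) dB_s ) = E[ (int_0^t f(s) dB_s)^2 ] = int_0^t f(s)^2 ds.
Here f(s) = -4*sin(4*s)/5, so f(s)^2 = 16*sin(4*s)^2/25. Integrate:
  int_0^t (16*sin(4*s)^2/25) ds = 8*t/25 - 2*sin(4*t)*cos(4*t)/25.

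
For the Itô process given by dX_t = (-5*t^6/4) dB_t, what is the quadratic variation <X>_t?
<X>_t = 25*t^13/208

For an Itô process dX_t = a(t) dt + b(t) dB_t, the quadratic variation is <X>_t = int_0^t b(s)^2 ds (the drift term does not contribute). Here b(s) = -5*s^6/4, so
  b(s)^2 = 25*s^12/16.
Integrating from 0 to t:
  <X>_t = int_0^t (25*s^12/16) ds = 25*t^13/208.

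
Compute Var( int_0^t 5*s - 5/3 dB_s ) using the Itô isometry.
Var = 25*t*(3*t^2 - 3*t + 1)/9

The Itô integral of a deterministic integrand f(s) has mean 0 because each increment f(s) * (B_{s+ds} - B_s) has mean 0. By the Itô isometry:
  Var( int_0^t f(s) dB_s ) = E[ (int_0^t f(s) dB_s)^2 ] = int_0^t f(s)^2 ds.
Here f(s) = 5*s - 5/3, so f(s)^2 = 25*(3*s - 1)^2/9. Integrate:
  int_0^t (25*(3*s - 1)^2/9) ds = 25*t*(3*t^2 - 3*t + 1)/9.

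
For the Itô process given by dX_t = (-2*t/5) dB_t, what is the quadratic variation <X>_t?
<X>_t = 4*t^3/75

For an Itô process dX_t = a(t) dt + b(t) dB_t, the quadratic variation is <X>_t = int_0^t b(s)^2 ds (the drift term does not contribute). Here b(s) = -2*s/5, so
  b(s)^2 = 4*s^2/25.
Integrating from 0 to t:
  <X>_t = int_0^t (4*s^2/25) ds = 4*t^3/75.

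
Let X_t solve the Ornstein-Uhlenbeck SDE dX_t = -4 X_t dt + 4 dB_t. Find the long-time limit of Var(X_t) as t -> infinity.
lim Var(X_t) = 2

The OU SDE dX = -theta X dt + sigma dB admits the integrating factor exp(theta t): d(exp(theta t) X_t) = sigma exp(theta t) dB_t. Integrating from 0 to t gives X_t = x_0 * exp(-theta t) + sigma * int_0^t exp(-theta (t-s)) dB_s for any initial x_0. The Itô integral has variance (by the Itô isometry) sigma^2 * int_0^t exp(-2 theta (t - s)) ds = sigma^2 * (1 - exp(-2 theta t)) / (2 theta), independent of x_0.
With theta = 4, sigma = 4:
  Var(X_t) = (4)^2 * (1 - exp(-2*4 t)) / (2 * 4) = 2 - 2*exp(-8*t).
As t -> infinity, exp(-2*4 t) -> 0, so the stationary variance is sigma^2 / (2 theta) = 2.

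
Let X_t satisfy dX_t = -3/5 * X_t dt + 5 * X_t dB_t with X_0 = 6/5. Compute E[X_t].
E[X_t] = 6*exp(-3*t/5)/5

For GBM dX = mu X dt + sigma X dB with X_0 = x_0, apply Itô to Y = log X: dY = (mu - sigma^2/2) dt + sigma dB, so Y_t = log(x_0) + (mu - sigma^2/2) t + sigma B_t and hence X_t = x_0 * exp((mu - sigma^2/2) t + sigma B_t).
With mu = -3/5, sigma = 5, x_0 = 6/5, this gives:
  X_t = 6/5 * exp((-131/10) * t + (5) * B_t).
Since sigma*B_t ~ Normal(0, sigma^2 t), E[exp(sigma*B_t)] = exp(sigma^2 t / 2); so E[X_t] = x_0 * exp((mu - sigma^2/2) t) * exp(sigma^2 t / 2) = x_0 * exp(mu t) = 6*exp(-3*t/5)/5.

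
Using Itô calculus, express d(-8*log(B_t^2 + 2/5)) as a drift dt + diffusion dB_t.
d(-8*log(B_t^2 + 2/5)) = (40*(5*B_t^2 - 2)/(5*B_t^2 + 2)^2) dt + (-80*B_t/(5*B_t^2 + 2)) dB_t

Itô's formula for f(B_t) gives d f(B_t) = f'(B_t) dB_t + (1/2) f''(B_t) dt. Compute derivatives of f(x) = -8*log(x^2 + 2/5):
  f'(x)  = -80*x/(5*x^2 + 2)
  f''(x) = 80*(5*x^2 - 2)/(5*x^2 + 2)^2
Substitute x = B_t and multiply the f'' term by 1/2:
  drift     = (1/2) * (80*(5*x^2 - 2)/(5*x^2 + 2)^2) evaluated at B_t = 40*(5*B_t^2 - 2)/(5*B_t^2 + 2)^2
  diffusion = (-80*x/(5*x^2 + 2)) evaluated at B_t = -80*B_t/(5*B_t^2 + 2)
Therefore d(-8*log(B_t^2 + 2/5)) = (40*(5*B_t^2 - 2)/(5*B_t^2 + 2)^2) dt + (-80*B_t/(5*B_t^2 + 2)) dB_t.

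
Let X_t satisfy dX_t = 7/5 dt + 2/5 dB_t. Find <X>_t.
<X>_t = 4*t/25

For an Itô process dX_t = a(t) dt + b(t) dB_t, the quadratic variation is <X>_t = int_0^t b(s)^2 ds (the drift term does not contribute). Here b(s) = 2/5, so
  b(s)^2 = 4/25.
Integrating from 0 to t:
  <X>_t = int_0^t (4/25) ds = 4*t/25.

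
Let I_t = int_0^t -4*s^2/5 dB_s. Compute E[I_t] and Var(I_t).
E[I_t] = 0; Var(I_t) = 16*t^5/125

The Itô integral of a deterministic integrand f(s) has mean 0 because each increment f(s) * (B_{s+ds} - B_s) has mean 0. By the Itô isometry:
  Var( int_0^t f(s) dB_s ) = E[ (int_0^t f(s) dB_s)^2 ] = int_0^t f(s)^2 ds.
Here f(s) = -4*s^2/5, so f(s)^2 = 16*s^4/25. Integrate:
  int_0^t (16*s^4/25) ds = 16*t^5/125.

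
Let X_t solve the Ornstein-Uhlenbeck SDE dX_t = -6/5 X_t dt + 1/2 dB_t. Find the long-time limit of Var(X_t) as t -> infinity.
lim Var(X_t) = 5/48

The OU SDE dX = -theta X dt + sigma dB admits the integrating factor exp(theta t): d(exp(theta t) X_t) = sigma exp(theta t) dB_t. Integrating from 0 to t gives X_t = x_0 * exp(-theta t) + sigma * int_0^t exp(-theta (t-s)) dB_s for any initial x_0. The Itô integral has variance (by the Itô isometry) sigma^2 * int_0^t exp(-2 theta (t - s)) ds = sigma^2 * (1 - exp(-2 theta t)) / (2 theta), independent of x_0.
With theta = 6/5, sigma = 1/2:
  Var(X_t) = (1/2)^2 * (1 - exp(-2*6/5 t)) / (2 * 6/5) = 5/48 - 5*exp(-12*t/5)/48.
As t -> infinity, exp(-2*6/5 t) -> 0, so the stationary variance is sigma^2 / (2 theta) = 5/48.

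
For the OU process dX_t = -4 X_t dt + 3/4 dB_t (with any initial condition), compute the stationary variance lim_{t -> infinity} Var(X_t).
lim Var(X_t) = 9/128

The OU SDE dX = -theta X dt + sigma dB admits the integrating factor exp(theta t): d(exp(theta t) X_t) = sigma exp(theta t) dB_t. Integrating from 0 to t gives X_t = x_0 * exp(-theta t) + sigma * int_0^t exp(-theta (t-s)) dB_s for any initial x_0. The Itô integral has variance (by the Itô isometry) sigma^2 * int_0^t exp(-2 theta (t - s)) ds = sigma^2 * (1 - exp(-2 theta t)) / (2 theta), independent of x_0.
With theta = 4, sigma = 3/4:
  Var(X_t) = (3/4)^2 * (1 - exp(-2*4 t)) / (2 * 4) = 9/128 - 9*exp(-8*t)/128.
As t -> infinity, exp(-2*4 t) -> 0, so the stationary variance is sigma^2 / (2 theta) = 9/128.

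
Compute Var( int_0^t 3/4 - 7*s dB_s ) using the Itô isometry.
Var = t*(784*t^2 - 252*t + 27)/48

The Itô integral of a deterministic integrand f(s) has mean 0 because each increment f(s) * (B_{s+ds} - B_s) has mean 0. By the Itô isometry:
  Var( int_0^t f(s) dB_s ) = E[ (int_0^t f(s) dB_s)^2 ] = int_0^t f(s)^2 ds.
Here f(s) = 3/4 - 7*s, so f(s)^2 = (28*s - 3)^2/16. Integrate:
  int_0^t ((28*s - 3)^2/16) ds = t*(784*t^2 - 252*t + 27)/48.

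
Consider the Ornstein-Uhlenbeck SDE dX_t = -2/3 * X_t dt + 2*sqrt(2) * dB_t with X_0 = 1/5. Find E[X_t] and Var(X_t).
E[X_t] = exp(-2*t/3)/5; Var(X_t) = 6 - 6*exp(-4*t/3)

The OU SDE dX = -theta X dt + sigma dB admits the integrating factor exp(theta t): d(exp(theta t) X_t) = sigma exp(theta t) dB_t. Integrating from 0 to t:
  X_t = x_0 * exp(-theta t) + sigma * int_0^t exp(-theta (t-s)) dB_s.
The Itô integral has mean 0 and (by the Itô isometry) variance sigma^2 * int_0^t exp(-2 theta (t - s)) ds = sigma^2 * (1 - exp(-2 theta t)) / (2 theta).
With theta = 2/3, sigma = 2*sqrt(2), x_0 = 1/5:
  E[X_t] = 1/5 * exp(-2/3 t) = exp(-2*t/3)/5
  Var(X_t) = (2*sqrt(2))^2 * (1 - exp(-2*2/3 t)) / (2 * 2/3) = 6 - 6*exp(-4*t/3).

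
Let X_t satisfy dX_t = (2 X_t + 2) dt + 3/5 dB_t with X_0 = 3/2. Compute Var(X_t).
Var(X_t) = 9*exp(4*t)/100 - 9/100

The variance V(t) = Var(X_t) satisfies V'(t) = 2 a V(t) + c^2 with V(0) = 0 (drift coefficient is linear in X, diffusion is constant). With a = 2, c = 3/5, the solution is
  V(t) = (c^2 / (2 a)) * (exp(2 a t) - 1)
       = ((3/5)^2 / (2*2)) * (exp(4 t) - 1)
       = 9*exp(4*t)/100 - 9/100.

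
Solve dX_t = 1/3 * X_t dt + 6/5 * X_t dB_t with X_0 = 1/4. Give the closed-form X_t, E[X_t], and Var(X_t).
X_t = 1/4 * exp((-29/75) t + (6/5) B_t); E[X_t] = exp(t/3)/4; Var(X_t) = (exp(36*t/25) - 1)*exp(2*t/3)/16

For GBM dX = mu X dt + sigma X dB with X_0 = x_0, apply Itô to Y = log X: dY = (mu - sigma^2/2) dt + sigma dB, so Y_t = log(x_0) + (mu - sigma^2/2) t + sigma B_t and hence X_t = x_0 * exp((mu - sigma^2/2) t + sigma B_t).
With mu = 1/3, sigma = 6/5, x_0 = 1/4, this gives:
  X_t = 1/4 * exp((-29/75) * t + (6/5) * B_t).
Since sigma*B_t ~ Normal(0, sigma^2 t), E[exp(sigma*B_t)] = exp(sigma^2 t / 2); so E[X_t] = x_0 * exp((mu - sigma^2/2) t) * exp(sigma^2 t / 2) = x_0 * exp(mu t) = exp(t/3)/4.
Var(X_t) = E[X_t^2] - (E[X_t])^2 = x_0^2 * exp(2 mu t) * (exp(sigma^2 t) - 1) = (exp(36*t/25) - 1)*exp(2*t/3)/16.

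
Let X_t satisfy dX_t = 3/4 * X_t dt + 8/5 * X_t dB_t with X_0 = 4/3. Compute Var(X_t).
Var(X_t) = 16*(exp(64*t/25) - 1)*exp(3*t/2)/9

For GBM dX = mu X dt + sigma X dB with X_0 = x_0, apply Itô to Y = log X: dY = (mu - sigma^2/2) dt + sigma dB, so Y_t = log(x_0) + (mu - sigma^2/2) t + sigma B_t and hence X_t = x_0 * exp((mu - sigma^2/2) t + sigma B_t).
With mu = 3/4, sigma = 8/5, x_0 = 4/3, this gives:
  X_t = 4/3 * exp((-53/100) * t + (8/5) * B_t).
Since sigma*B_t ~ Normal(0, sigma^2 t), E[exp(sigma*B_t)] = exp(sigma^2 t / 2); so E[X_t] = x_0 * exp((mu - sigma^2/2) t) * exp(sigma^2 t / 2) = x_0 * exp(mu t) = 4*exp(3*t/4)/3.
Var(X_t) = E[X_t^2] - (E[X_t])^2 = x_0^2 * exp(2 mu t) * (exp(sigma^2 t) - 1) = 16*(exp(64*t/25) - 1)*exp(3*t/2)/9.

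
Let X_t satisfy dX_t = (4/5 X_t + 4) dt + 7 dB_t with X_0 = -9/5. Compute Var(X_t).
Var(X_t) = 245*exp(8*t/5)/8 - 245/8

The variance V(t) = Var(X_t) satisfies V'(t) = 2 a V(t) + c^2 with V(0) = 0 (drift coefficient is linear in X, diffusion is constant). With a = 4/5, c = 7, the solution is
  V(t) = (c^2 / (2 a)) * (exp(2 a t) - 1)
       = (7^2 / (2*(4/5))) * (exp((8/5) t) - 1)
       = 245*exp(8*t/5)/8 - 245/8.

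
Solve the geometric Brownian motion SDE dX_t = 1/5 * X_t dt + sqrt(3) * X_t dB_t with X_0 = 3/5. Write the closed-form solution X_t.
X_t = 3/5 * exp((-13/10) * t + (sqrt(3)) * B_t)

For GBM dX = mu X dt + sigma X dB with X_0 = x_0, apply Itô to Y = log X: dY = (mu - sigma^2/2) dt + sigma dB, so Y_t = log(x_0) + (mu - sigma^2/2) t + sigma B_t and hence X_t = x_0 * exp((mu - sigma^2/2) t + sigma B_t).
With mu = 1/5, sigma = sqrt(3), x_0 = 3/5, this gives:
  X_t = 3/5 * exp((-13/10) * t + (sqrt(3)) * B_t).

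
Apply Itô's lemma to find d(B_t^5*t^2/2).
d(B_t^5*t^2/2) = (B_t^3*t*(B_t^2 + 5*t)) dt + (5*B_t^4*t^2/2) dB_t

Itô's formula for f(t, x): d f(t, B_t) = (f_t + (1/2) f_xx) dt + f_x dB_t. Compute partials of f(t, x) = t^2*x^5/2:
  f_t(t,x)  = t*x^5
  f_x(t,x)  = 5*t^2*x^4/2
  f_xx(t,x) = 10*t^2*x^3
Assemble drift = f_t + (1/2) f_xx = t*x^3*(5*t + x^2) and diffusion = f_x = 5*t^2*x^4/2. Substituting x = B_t:
  d(B_t^5*t^2/2) = (B_t^3*t*(B_t^2 + 5*t)) dt + (5*B_t^4*t^2/2) dB_t.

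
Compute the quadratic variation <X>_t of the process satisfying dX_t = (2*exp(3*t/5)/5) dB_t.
<X>_t = 2*exp(6*t/5)/15 - 2/15

For an Itô process dX_t = a(t) dt + b(t) dB_t, the quadratic variation is <X>_t = int_0^t b(s)^2 ds (the drift term does not contribute). Here b(s) = 2*exp(3*s/5)/5, so
  b(s)^2 = 4*exp(6*s/5)/25.
Integrating from 0 to t:
  <X>_t = int_0^t (4*exp(6*s/5)/25) ds = 2*exp(6*t/5)/15 - 2/15.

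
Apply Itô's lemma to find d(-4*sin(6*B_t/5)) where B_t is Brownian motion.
d(-4*sin(6*B_t/5)) = (72*sin(6*B_t/5)/25) dt + (-24*cos(6*B_t/5)/5) dB_t

Itô's formula for f(B_t) gives d f(B_t) = f'(B_t) dB_t + (1/2) f''(B_t) dt. Compute derivatives of f(x) = -4*sin(6*x/5):
  f'(x)  = -24*cos(6*x/5)/5
  f''(x) = 144*sin(6*x/5)/25
Substitute x = B_t and multiply the f'' term by 1/2:
  drift     = (1/2) * (144*sin(6*x/5)/25) evaluated at B_t = 72*sin(6*B_t/5)/25
  diffusion = (-24*cos(6*x/5)/5) evaluated at B_t = -24*cos(6*B_t/5)/5
Therefore d(-4*sin(6*B_t/5)) = (72*sin(6*B_t/5)/25) dt + (-24*cos(6*B_t/5)/5) dB_t.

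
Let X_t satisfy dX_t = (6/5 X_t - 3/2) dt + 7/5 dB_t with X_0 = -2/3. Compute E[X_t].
E[X_t] = 5/4 - 23*exp(6*t/5)/12

Taking expectations and using E[dB_t] = 0, the mean m(t) = E[X_t] satisfies the ODE m'(t) = a m(t) + b with m(0) = x_0. With a = 6/5, b = -3/2, x_0 = -2/3, the solution is
  m(t) = x_0 * exp(a t) + (b/a) * (exp(a t) - 1)
       = (-2/3) * exp((6/5) t) + ((-3/2)/(6/5)) * (exp((6/5) t) - 1)
       = 5/4 - 23*exp(6*t/5)/12.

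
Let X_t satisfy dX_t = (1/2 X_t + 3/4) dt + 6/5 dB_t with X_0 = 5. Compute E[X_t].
E[X_t] = 13*exp(t/2)/2 - 3/2

Taking expectations and using E[dB_t] = 0, the mean m(t) = E[X_t] satisfies the ODE m'(t) = a m(t) + b with m(0) = x_0. With a = 1/2, b = 3/4, x_0 = 5, the solution is
  m(t) = x_0 * exp(a t) + (b/a) * (exp(a t) - 1)
       = 5 * exp((1/2) t) + ((3/4)/(1/2)) * (exp((1/2) t) - 1)
       = 13*exp(t/2)/2 - 3/2.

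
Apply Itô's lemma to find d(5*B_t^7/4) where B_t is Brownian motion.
d(5*B_t^7/4) = (105*B_t^5/4) dt + (35*B_t^6/4) dB_t

Itô's formula for f(B_t) gives d f(B_t) = f'(B_t) dB_t + (1/2) f''(B_t) dt. Compute derivatives of f(x) = 5*x^7/4:
  f'(x)  = 35*x^6/4
  f''(x) = 105*x^5/2
Substitute x = B_t and multiply the f'' term by 1/2:
  drift     = (1/2) * (105*x^5/2) evaluated at B_t = 105*B_t^5/4
  diffusion = (35*x^6/4) evaluated at B_t = 35*B_t^6/4
Therefore d(5*B_t^7/4) = (105*B_t^5/4) dt + (35*B_t^6/4) dB_t.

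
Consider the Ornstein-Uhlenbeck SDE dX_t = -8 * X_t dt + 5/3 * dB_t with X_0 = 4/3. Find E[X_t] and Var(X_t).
E[X_t] = 4*exp(-8*t)/3; Var(X_t) = 25/144 - 25*exp(-16*t)/144

The OU SDE dX = -theta X dt + sigma dB admits the integrating factor exp(theta t): d(exp(theta t) X_t) = sigma exp(theta t) dB_t. Integrating from 0 to t:
  X_t = x_0 * exp(-theta t) + sigma * int_0^t exp(-theta (t-s)) dB_s.
The Itô integral has mean 0 and (by the Itô isometry) variance sigma^2 * int_0^t exp(-2 theta (t - s)) ds = sigma^2 * (1 - exp(-2 theta t)) / (2 theta).
With theta = 8, sigma = 5/3, x_0 = 4/3:
  E[X_t] = 4/3 * exp(-8 t) = 4*exp(-8*t)/3
  Var(X_t) = (5/3)^2 * (1 - exp(-2*8 t)) / (2 * 8) = 25/144 - 25*exp(-16*t)/144.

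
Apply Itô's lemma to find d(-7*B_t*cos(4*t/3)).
d(-7*B_t*cos(4*t/3)) = (28*B_t*sin(4*t/3)/3) dt + (-7*cos(4*t/3)) dB_t

Itô's formula for f(t, x): d f(t, B_t) = (f_t + (1/2) f_xx) dt + f_x dB_t. Compute partials of f(t, x) = -7*x*cos(4*t/3):
  f_t(t,x)  = 28*x*sin(4*t/3)/3
  f_x(t,x)  = -7*cos(4*t/3)
  f_xx(t,x) = 0
Assemble drift = f_t + (1/2) f_xx = 28*x*sin(4*t/3)/3 and diffusion = f_x = -7*cos(4*t/3). Substituting x = B_t:
  d(-7*B_t*cos(4*t/3)) = (28*B_t*sin(4*t/3)/3) dt + (-7*cos(4*t/3)) dB_t.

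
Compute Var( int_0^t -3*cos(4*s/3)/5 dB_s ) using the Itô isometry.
Var = 9*t/50 + 27*sin(4*t/3)*cos(4*t/3)/200

The Itô integral of a deterministic integrand f(s) has mean 0 because each increment f(s) * (B_{s+ds} - B_s) has mean 0. By the Itô isometry:
  Var( int_0^t f(s) dB_s ) = E[ (int_0^t f(s) dB_s)^2 ] = int_0^t f(s)^2 ds.
Here f(s) = -3*cos(4*s/3)/5, so f(s)^2 = 9*cos(4*s/3)^2/25. Integrate:
  int_0^t (9*cos(4*s/3)^2/25) ds = 9*t/50 + 27*sin(4*t/3)*cos(4*t/3)/200.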